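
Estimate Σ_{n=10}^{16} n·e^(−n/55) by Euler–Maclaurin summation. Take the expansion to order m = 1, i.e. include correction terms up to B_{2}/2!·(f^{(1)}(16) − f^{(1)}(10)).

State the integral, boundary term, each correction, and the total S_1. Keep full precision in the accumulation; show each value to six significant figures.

Integral: ∫_10^16 x·e^(−x/55) dx = 61.3526.
½[f(10) + f(16)] = ½[8.33753 + 11.9613] = 10.1494.
Running total after boundary: 71.5020.
Order-1 term: 1/12 · (0.530105 − 0.682161) = -0.0126714.

S_1 ≈ 71.4893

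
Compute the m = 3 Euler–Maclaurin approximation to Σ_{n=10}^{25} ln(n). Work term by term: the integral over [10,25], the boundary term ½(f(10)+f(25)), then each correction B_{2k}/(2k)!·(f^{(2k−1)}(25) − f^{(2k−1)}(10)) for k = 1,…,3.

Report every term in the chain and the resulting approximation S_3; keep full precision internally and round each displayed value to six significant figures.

S_3 ≈ 45.2018

Integral: ∫_10^25 ln(x) dx = 42.4460.
Endpoint term: (f(10) + f(25))/2 = (2.30259 + 3.21888)/2 = 2.76073.
Integral + boundary = 45.2068.
k=1: B_{2}/(2)! × [f^{(1)}(25) − f^{(1)}(10)] = 1/12 × (0.0400000 − 0.100000) = -0.00500000.
Running total after k=1: 45.2018.
k=2: B_{4}/(4)! × [f^{(3)}(25) − f^{(3)}(10)] = −1/720 × (0.000128000 − 0.00200000) = 2.60000e-06.
Running total after k=2: 45.2018.
k=3: B_{6}/(6)! × [f^{(5)}(25) − f^{(5)}(10)] = 1/30240 × (2.45760e-06 − 0.000240000) = -7.85524e-09.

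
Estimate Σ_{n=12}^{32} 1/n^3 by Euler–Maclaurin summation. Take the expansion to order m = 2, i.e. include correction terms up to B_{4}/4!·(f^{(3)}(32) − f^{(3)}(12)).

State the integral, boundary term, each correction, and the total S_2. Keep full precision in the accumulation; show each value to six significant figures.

S_2 ≈ 0.00330034

∫_12^32 1/x^3 dx evaluates to 0.00298394.
Endpoint term: (f(12) + f(32))/2 = (0.000578704 + 3.05176e-05)/2 = 0.000304611.
Running total after boundary: 0.00328855.
Order-1 term: 1/12 · (-2.86102e-06 − (-0.000144676)) = 1.18179e-05.
Partial sum through k=1: 0.00330037.
Order-2 term: −1/720 · (-5.58794e-08 − (-2.00939e-05)) = -2.78306e-08.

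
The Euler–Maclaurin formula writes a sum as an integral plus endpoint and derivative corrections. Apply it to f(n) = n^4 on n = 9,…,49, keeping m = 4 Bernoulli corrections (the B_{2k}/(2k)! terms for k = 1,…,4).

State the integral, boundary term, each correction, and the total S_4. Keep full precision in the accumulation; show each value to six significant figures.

S_4 ≈ 5.94079e+07

∫_9^49 x^4 dx evaluates to 5.64832e+07.
½[f(9) + f(49)] = ½[6561.00 + 5.76480e+06] = 2.88568e+06.
Integral + boundary = 5.93689e+07.
k=1: B_{2}/(2)! × [f^{(1)}(49) − f^{(1)}(9)] = 1/12 × (470596 − 2916.00) = 38973.3.
Partial sum through k=1: 5.94079e+07.
k=2: B_{4}/(4)! × [f^{(3)}(49) − f^{(3)}(9)] = −1/720 × (1176.00 − 216.000) = -1.33333.
Partial sum through k=2: 5.94079e+07.
k=3: B_{6}/(6)! × [f^{(5)}(49) − f^{(5)}(9)] = 1/30240 × (0.00000 − 0.00000) = 0.00000.
Partial sum through k=3: 5.94079e+07.
k=4: B_{8}/(8)! × [f^{(7)}(49) − f^{(7)}(9)] = −1/1209600 × (0.00000 − 0.00000) = 0.00000.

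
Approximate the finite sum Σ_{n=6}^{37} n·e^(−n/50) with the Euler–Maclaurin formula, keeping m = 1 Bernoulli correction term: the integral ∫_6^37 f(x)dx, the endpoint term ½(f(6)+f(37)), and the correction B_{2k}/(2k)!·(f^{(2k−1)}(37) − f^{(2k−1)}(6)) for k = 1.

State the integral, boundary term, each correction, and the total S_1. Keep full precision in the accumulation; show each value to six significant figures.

Integral: ∫_6^37 x·e^(−x/50) dx = 407.932.
Endpoint term: (f(6) + f(37))/2 = (5.32152 + 17.6532)/2 = 11.4874.
Integral + boundary = 419.419.
k=1: B_{2}/(2)! × [f^{(1)}(37) − f^{(1)}(6)] = 1/12 × (0.124050 − 0.780490) = -0.0547034.

S_1 ≈ 419.364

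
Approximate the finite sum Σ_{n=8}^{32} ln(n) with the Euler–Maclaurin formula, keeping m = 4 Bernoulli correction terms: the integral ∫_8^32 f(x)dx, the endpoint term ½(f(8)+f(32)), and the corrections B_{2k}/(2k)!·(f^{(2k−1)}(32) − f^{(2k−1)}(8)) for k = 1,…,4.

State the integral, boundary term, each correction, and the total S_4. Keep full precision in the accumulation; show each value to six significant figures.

S_4 ≈ 73.0328

The integral term ∫_8^32 ln(x) dx = 70.2680.
Boundary: ½(f(8) + f(32)) = ½(2.07944 + 3.46574) = 2.77259.
So far: 73.0406.
k=1: B_{2}/(2)! × [f^{(1)}(32) − f^{(1)}(8)] = 1/12 × (0.0312500 − 0.125000) = -0.00781250.
After k=1: 73.0328.
k=2: B_{4}/(4)! × [f^{(3)}(32) − f^{(3)}(8)] = −1/720 × (6.10352e-05 − 0.00390625) = 5.34058e-06.
After k=2: 73.0328.
k=3: B_{6}/(6)! × [f^{(5)}(32) − f^{(5)}(8)] = 1/30240 × (7.15256e-07 − 0.000732422) = -2.41966e-08.
After k=3: 73.0328.
k=4: B_{8}/(8)! × [f^{(7)}(32) − f^{(7)}(8)] = −1/1209600 × (2.09548e-08 − 0.000343323) = 2.83814e-10.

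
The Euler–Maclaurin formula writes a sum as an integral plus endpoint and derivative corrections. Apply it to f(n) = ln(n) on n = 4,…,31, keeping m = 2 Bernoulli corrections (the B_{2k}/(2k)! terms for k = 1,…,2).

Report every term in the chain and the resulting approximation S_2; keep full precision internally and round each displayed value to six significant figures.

Integral: ∫_4^31 ln(x) dx = 73.9084.
Endpoint term: (f(4) + f(31))/2 = (1.38629 + 3.43399)/2 = 2.41014.
Integral + boundary = 76.3186.
Correction k=1: B_{2}/2! · (f^{(1)}(31) − f^{(1)}(4)) = 1/12 · (0.0322581 − 0.250000) = -0.0181452.
Partial sum through k=1: 76.3004.
Correction k=2: B_{4}/4! · (f^{(3)}(31) − f^{(3)}(4)) = −1/720 · (6.71344e-05 − 0.0312500) = 4.33095e-05.

S_2 ≈ 76.3005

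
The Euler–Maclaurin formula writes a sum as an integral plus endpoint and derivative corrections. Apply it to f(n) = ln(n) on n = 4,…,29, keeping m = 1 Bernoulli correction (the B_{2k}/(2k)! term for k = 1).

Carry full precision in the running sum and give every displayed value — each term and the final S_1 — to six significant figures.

The integral term ∫_4^29 ln(x) dx = 67.1064.
Boundary: ½(f(4) + f(29)) = ½(1.38629 + 3.36730) = 2.37680.
Running total after boundary: 69.4832.
Order-1 term: 1/12 · (0.0344828 − 0.250000) = -0.0179598.

S_1 ≈ 69.4652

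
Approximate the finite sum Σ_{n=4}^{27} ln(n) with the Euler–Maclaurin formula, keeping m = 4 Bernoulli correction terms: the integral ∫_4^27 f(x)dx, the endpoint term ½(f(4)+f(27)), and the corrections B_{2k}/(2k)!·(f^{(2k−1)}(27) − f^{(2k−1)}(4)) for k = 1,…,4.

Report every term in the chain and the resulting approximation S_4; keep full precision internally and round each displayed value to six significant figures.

Integral: ∫_4^27 ln(x) dx = 60.4424.
Endpoint term: (f(4) + f(27))/2 = (1.38629 + 3.29584)/2 = 2.34107.
Running total after boundary: 62.7835.
k=1: B_{2}/(2)! × [f^{(1)}(27) − f^{(1)}(4)] = 1/12 × (0.0370370 − 0.250000) = -0.0177469.
Partial sum through k=1: 62.7657.
k=2: B_{4}/(4)! × [f^{(3)}(27) − f^{(3)}(4)] = −1/720 × (0.000101611 − 0.0312500) = 4.32617e-05.
Partial sum through k=2: 62.7658.
k=3: B_{6}/(6)! × [f^{(5)}(27) − f^{(5)}(4)] = 1/30240 × (1.67260e-06 − 0.0234375) = -7.74994e-07.
Partial sum through k=3: 62.7658.
k=4: B_{8}/(8)! × [f^{(7)}(27) − f^{(7)}(4)] = −1/1209600 × (6.88313e-08 − 0.0439453) = 3.63304e-08.

S_4 ≈ 62.7658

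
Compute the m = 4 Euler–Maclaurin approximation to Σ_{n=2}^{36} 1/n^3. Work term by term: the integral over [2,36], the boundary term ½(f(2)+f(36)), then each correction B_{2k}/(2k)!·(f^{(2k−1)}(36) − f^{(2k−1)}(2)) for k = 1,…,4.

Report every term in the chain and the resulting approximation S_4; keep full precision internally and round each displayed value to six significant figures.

S_4 ≈ 0.201627

The integral term ∫_2^36 1/x^3 dx = 0.124614.
Endpoint term: (f(2) + f(36))/2 = (0.125000 + 2.14335e-05)/2 = 0.0625107.
Integral + boundary = 0.187125.
k=1: B_{2}/(2)! × [f^{(1)}(36) − f^{(1)}(2)] = 1/12 × (-1.78612e-06 − (-0.187500)) = 0.0156249.
Partial sum through k=1: 0.202750.
k=2: B_{4}/(4)! × [f^{(3)}(36) − f^{(3)}(2)] = −1/720 × (-2.75636e-08 − (-0.937500)) = -0.00130208.
Partial sum through k=2: 0.201448.
k=3: B_{6}/(6)! × [f^{(5)}(36) − f^{(5)}(2)] = 1/30240 × (-8.93265e-10 − (-9.84375)) = 0.000325521.
Partial sum through k=3: 0.201773.
k=4: B_{8}/(8)! × [f^{(7)}(36) − f^{(7)}(2)] = −1/1209600 × (-4.96259e-11 − (-177.188)) = -0.000146484.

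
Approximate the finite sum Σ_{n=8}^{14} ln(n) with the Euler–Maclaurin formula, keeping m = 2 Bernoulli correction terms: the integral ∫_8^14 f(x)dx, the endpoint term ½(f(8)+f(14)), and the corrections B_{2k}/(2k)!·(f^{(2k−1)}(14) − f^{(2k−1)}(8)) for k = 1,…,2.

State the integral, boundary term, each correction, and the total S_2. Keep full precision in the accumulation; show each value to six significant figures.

Integral: ∫_8^14 ln(x) dx = 14.3113.
Endpoint term: (f(8) + f(14))/2 = (2.07944 + 2.63906)/2 = 2.35925.
Running total after boundary: 16.6705.
k=1: B_{2}/(2)! × [f^{(1)}(14) − f^{(1)}(8)] = 1/12 × (0.0714286 − 0.125000) = -0.00446429.
Running total after k=1: 16.6661.
k=2: B_{4}/(4)! × [f^{(3)}(14) − f^{(3)}(8)] = −1/720 × (0.000728863 − 0.00390625) = 4.41304e-06.

S_2 ≈ 16.6661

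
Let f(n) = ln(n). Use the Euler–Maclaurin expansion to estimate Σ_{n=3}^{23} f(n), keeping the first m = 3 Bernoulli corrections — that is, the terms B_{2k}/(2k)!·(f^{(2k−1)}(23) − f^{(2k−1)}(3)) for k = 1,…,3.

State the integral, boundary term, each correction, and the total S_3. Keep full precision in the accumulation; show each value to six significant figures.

The integral term ∫_3^23 ln(x) dx = 48.8205.
Endpoint term: (f(3) + f(23))/2 = (1.09861 + 3.13549)/2 = 2.11705.
So far: 50.9376.
k=1: B_{2}/(2)! × [f^{(1)}(23) − f^{(1)}(3)] = 1/12 × (0.0434783 − 0.333333) = -0.0241546.
Partial sum through k=1: 50.9134.
k=2: B_{4}/(4)! × [f^{(3)}(23) − f^{(3)}(3)] = −1/720 × (0.000164379 − 0.0740741) = 0.000102652.
Partial sum through k=2: 50.9135.
k=3: B_{6}/(6)! × [f^{(5)}(23) − f^{(5)}(3)] = 1/30240 × (3.72883e-06 − 0.0987654) = -3.26593e-06.

S_3 ≈ 50.9135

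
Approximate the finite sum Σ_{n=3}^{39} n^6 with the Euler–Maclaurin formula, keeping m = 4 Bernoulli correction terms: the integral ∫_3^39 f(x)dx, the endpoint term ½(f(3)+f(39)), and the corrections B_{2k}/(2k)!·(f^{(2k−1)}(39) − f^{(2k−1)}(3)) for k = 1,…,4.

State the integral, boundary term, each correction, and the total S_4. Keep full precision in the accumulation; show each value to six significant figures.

S_4 ≈ 2.14089e+10

∫_3^39 x^6 dx evaluates to 1.96044e+10.
Endpoint term: (f(3) + f(39))/2 = (729.000 + 3.51874e+09)/2 = 1.75937e+09.
Running total after boundary: 2.13638e+10.
Correction k=1: B_{2}/2! · (f^{(1)}(39) − f^{(1)}(3)) = 1/12 · (5.41345e+08 − 1458.00) = 4.51120e+07.
After k=1: 2.14089e+10.
Correction k=2: B_{4}/4! · (f^{(3)}(39) − f^{(3)}(3)) = −1/720 · (7.11828e+06 − 3240.00) = -9882.00.
After k=2: 2.14089e+10.
Correction k=3: B_{6}/6! · (f^{(5)}(39) − f^{(5)}(3)) = 1/30240 · (28080.0 − 2160.00) = 0.857143.
After k=3: 2.14089e+10.
Correction k=4: B_{8}/8! · (f^{(7)}(39) − f^{(7)}(3)) = −1/1209600 · (0.00000 − 0.00000) = 0.00000.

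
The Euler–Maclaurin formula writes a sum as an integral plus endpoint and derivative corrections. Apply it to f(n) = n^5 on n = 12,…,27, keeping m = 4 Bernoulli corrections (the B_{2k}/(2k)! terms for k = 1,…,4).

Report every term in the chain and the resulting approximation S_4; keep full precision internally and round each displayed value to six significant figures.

S_4 ≈ 7.15840e+07

The integral term ∫_12^27 x^5 dx = 6.40724e+07.
Endpoint term: (f(12) + f(27))/2 = (248832 + 1.43489e+07)/2 = 7.29887e+06.
So far: 7.13713e+07.
k=1: B_{2}/(2)! × [f^{(1)}(27) − f^{(1)}(12)] = 1/12 × (2.65720e+06 − 103680) = 212794.
After k=1: 7.15841e+07.
k=2: B_{4}/(4)! × [f^{(3)}(27) − f^{(3)}(12)] = −1/720 × (43740.0 − 8640.00) = -48.7500.
After k=2: 7.15840e+07.
k=3: B_{6}/(6)! × [f^{(5)}(27) − f^{(5)}(12)] = 1/30240 × (120.000 − 120.000) = 0.00000.
After k=3: 7.15840e+07.
k=4: B_{8}/(8)! × [f^{(7)}(27) − f^{(7)}(12)] = −1/1209600 × (0.00000 − 0.00000) = 0.00000.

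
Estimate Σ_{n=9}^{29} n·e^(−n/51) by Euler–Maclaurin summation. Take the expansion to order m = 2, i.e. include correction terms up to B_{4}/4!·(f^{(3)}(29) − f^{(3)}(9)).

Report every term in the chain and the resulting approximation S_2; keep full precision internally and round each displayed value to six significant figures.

The integral term ∫_9^29 x·e^(−x/51) dx = 254.451.
Boundary: ½(f(9) + f(29)) = ½(7.54401 + 16.4228) = 11.9834.
So far: 266.434.
k=1: B_{2}/(2)! × [f^{(1)}(29) − f^{(1)}(9)] = 1/12 × (0.244287 − 0.690302) = -0.0371679.
After k=1: 266.397.
k=2: B_{4}/(4)! × [f^{(3)}(29) − f^{(3)}(9)] = −1/720 × (0.000529370 − 0.000909938) = 5.28566e-07.

S_2 ≈ 266.397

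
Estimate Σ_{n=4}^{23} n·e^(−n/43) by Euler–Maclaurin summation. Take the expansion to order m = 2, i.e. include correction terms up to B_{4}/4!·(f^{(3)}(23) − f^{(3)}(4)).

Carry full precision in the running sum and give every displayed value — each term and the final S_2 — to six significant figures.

Integral: ∫_4^23 x·e^(−x/43) dx = 179.157.
Boundary: ½(f(4) + f(23)) = ½(3.64469 + 13.4720) = 8.55832.
So far: 187.715.
Order-1 term: 1/12 · (0.272436 − 0.826412) = -0.0461647.
Running total after k=1: 187.669.
Order-2 term: −1/720 · (0.000780914 − 0.00143253) = 9.05028e-07.

S_2 ≈ 187.669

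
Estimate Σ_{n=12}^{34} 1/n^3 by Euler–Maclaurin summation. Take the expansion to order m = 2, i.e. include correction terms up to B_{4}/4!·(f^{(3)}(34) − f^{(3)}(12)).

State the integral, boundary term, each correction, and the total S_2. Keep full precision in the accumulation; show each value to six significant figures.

The integral term ∫_12^34 1/x^3 dx = 0.00303970.
Boundary: ½(f(12) + f(34)) = ½(0.000578704 + 2.54427e-05) = 0.000302073.
So far: 0.00334177.
Order-1 term: 1/12 · (-2.24494e-06 − (-0.000144676)) = 1.18692e-05.
After k=1: 0.00335364.
Order-2 term: −1/720 · (-3.88399e-08 − (-2.00939e-05)) = -2.78542e-08.

S_2 ≈ 0.00335361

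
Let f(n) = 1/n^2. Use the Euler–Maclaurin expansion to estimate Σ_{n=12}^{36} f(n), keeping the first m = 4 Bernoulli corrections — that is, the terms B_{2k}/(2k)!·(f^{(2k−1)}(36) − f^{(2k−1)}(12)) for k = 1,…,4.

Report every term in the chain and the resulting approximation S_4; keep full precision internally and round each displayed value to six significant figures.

The integral term ∫_12^36 1/x^2 dx = 0.0555556.
½[f(12) + f(36)] = ½[0.00694444 + 0.000771605] = 0.00385802.
Integral + boundary = 0.0594136.
Correction k=1: B_{2}/2! · (f^{(1)}(36) − f^{(1)}(12)) = 1/12 · (-4.28669e-05 − (-0.00115741)) = 9.28784e-05.
Partial sum through k=1: 0.0595065.
Correction k=2: B_{4}/4! · (f^{(3)}(36) − f^{(3)}(12)) = −1/720 · (-3.96916e-07 − (-9.64506e-05)) = -1.33408e-07.
Partial sum through k=2: 0.0595063.
Correction k=3: B_{6}/6! · (f^{(5)}(36) − f^{(5)}(12)) = 1/30240 · (-9.18787e-09 − (-2.00939e-05)) = 6.64176e-10.
Partial sum through k=3: 0.0595063.
Correction k=4: B_{8}/8! · (f^{(7)}(36) − f^{(7)}(12)) = −1/1209600 · (-3.97007e-10 − (-7.81429e-06)) = -6.45990e-12.

S_4 ≈ 0.0595063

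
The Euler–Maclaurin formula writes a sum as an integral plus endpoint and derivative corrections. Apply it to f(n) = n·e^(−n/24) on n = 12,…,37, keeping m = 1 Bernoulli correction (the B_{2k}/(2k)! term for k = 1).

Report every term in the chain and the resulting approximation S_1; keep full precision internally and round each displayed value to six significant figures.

S_1 ≈ 218.275

Integral: ∫_12^37 x·e^(−x/24) dx = 210.711.
Boundary: ½(f(12) + f(37)) = ½(7.27837 + 7.91889) = 7.59863.
Integral + boundary = 218.310.
k=1: B_{2}/(2)! × [f^{(1)}(37) − f^{(1)}(12)] = 1/12 × (-0.115930 − 0.303265) = -0.0349329.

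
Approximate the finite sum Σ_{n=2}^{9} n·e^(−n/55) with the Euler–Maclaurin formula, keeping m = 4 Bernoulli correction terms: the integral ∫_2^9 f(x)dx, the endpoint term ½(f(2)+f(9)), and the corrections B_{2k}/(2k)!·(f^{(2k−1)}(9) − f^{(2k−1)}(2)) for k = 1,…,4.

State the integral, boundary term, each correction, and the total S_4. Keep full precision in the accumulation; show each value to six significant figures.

The integral term ∫_2^9 x·e^(−x/55) dx = 34.3893.
Endpoint term: (f(2) + f(9))/2 = (1.92858 + 7.64146)/2 = 4.78502.
So far: 39.1743.
Correction k=1: B_{2}/2! · (f^{(1)}(9) − f^{(1)}(2)) = 1/12 · (0.710115 − 0.929225) = -0.0182591.
Partial sum through k=1: 39.1561.
Correction k=2: B_{4}/4! · (f^{(3)}(9) − f^{(3)}(2)) = −1/720 · (0.000796105 − 0.000944728) = 2.06422e-07.
Partial sum through k=2: 39.1561.
Correction k=3: B_{6}/6! · (f^{(5)}(9) − f^{(5)}(2)) = 1/30240 · (4.48747e-07 − 5.23066e-07) = -2.45764e-12.
Partial sum through k=3: 39.1561.
Correction k=4: B_{8}/8! · (f^{(7)}(9) − f^{(7)}(2)) = −1/1209600 · (2.09692e-10 − 2.42587e-10) = 2.71946e-17.

S_4 ≈ 39.1561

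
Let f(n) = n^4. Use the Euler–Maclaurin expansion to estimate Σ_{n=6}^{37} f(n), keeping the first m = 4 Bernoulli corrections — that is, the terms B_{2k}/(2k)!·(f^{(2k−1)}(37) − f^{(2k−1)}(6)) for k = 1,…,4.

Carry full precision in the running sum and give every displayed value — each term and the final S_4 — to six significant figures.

S_4 ≈ 1.48218e+07

Integral: ∫_6^37 x^4 dx = 1.38672e+07.
Endpoint term: (f(6) + f(37))/2 = (1296.00 + 1.87416e+06)/2 = 937728.
Running total after boundary: 1.48050e+07.
Correction k=1: B_{2}/2! · (f^{(1)}(37) − f^{(1)}(6)) = 1/12 · (202612 − 864.000) = 16812.3.
Running total after k=1: 1.48218e+07.
Correction k=2: B_{4}/4! · (f^{(3)}(37) − f^{(3)}(6)) = −1/720 · (888.000 − 144.000) = -1.03333.
Running total after k=2: 1.48218e+07.
Correction k=3: B_{6}/6! · (f^{(5)}(37) − f^{(5)}(6)) = 1/30240 · (0.00000 − 0.00000) = 0.00000.
Running total after k=3: 1.48218e+07.
Correction k=4: B_{8}/8! · (f^{(7)}(37) − f^{(7)}(6)) = −1/1209600 · (0.00000 − 0.00000) = 0.00000.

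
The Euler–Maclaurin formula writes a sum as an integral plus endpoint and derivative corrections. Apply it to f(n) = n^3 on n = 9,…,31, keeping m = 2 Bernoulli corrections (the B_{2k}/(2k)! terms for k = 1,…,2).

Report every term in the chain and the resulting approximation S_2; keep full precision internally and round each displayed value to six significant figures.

∫_9^31 x^3 dx evaluates to 229240.
Endpoint term: (f(9) + f(31))/2 = (729.000 + 29791.0)/2 = 15260.0.
Integral + boundary = 244500.
Correction k=1: B_{2}/2! · (f^{(1)}(31) − f^{(1)}(9)) = 1/12 · (2883.00 − 243.000) = 220.000.
Partial sum through k=1: 244720.
Correction k=2: B_{4}/4! · (f^{(3)}(31) − f^{(3)}(9)) = −1/720 · (6.00000 − 6.00000) = 0.00000.

S_2 ≈ 244720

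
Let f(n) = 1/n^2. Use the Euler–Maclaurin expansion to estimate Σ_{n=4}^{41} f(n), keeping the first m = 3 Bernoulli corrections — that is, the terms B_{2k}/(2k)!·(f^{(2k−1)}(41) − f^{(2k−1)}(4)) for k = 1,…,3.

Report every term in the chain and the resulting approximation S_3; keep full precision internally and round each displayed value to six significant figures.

∫_4^41 1/x^2 dx evaluates to 0.225610.
½[f(4) + f(41)] = ½[0.0625000 + 0.000594884] = 0.0315474.
Integral + boundary = 0.257157.
Order-1 term: 1/12 · (-2.90187e-05 − (-0.0312500)) = 0.00260175.
After k=1: 0.259759.
Order-2 term: −1/720 · (-2.07153e-07 − (-0.0234375)) = -3.25518e-05.
After k=2: 0.259726.
Order-3 term: 1/30240 · (-3.69697e-09 − (-0.0439453)) = 1.45322e-06.

S_3 ≈ 0.259728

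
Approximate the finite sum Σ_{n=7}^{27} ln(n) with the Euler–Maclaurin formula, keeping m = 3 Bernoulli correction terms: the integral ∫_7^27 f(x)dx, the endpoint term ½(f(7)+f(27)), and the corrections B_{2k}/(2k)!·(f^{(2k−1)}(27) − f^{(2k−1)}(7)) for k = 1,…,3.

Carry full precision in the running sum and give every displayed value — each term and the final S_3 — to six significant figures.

Integral: ∫_7^27 ln(x) dx = 55.3662.
Endpoint term: (f(7) + f(27))/2 = (1.94591 + 3.29584)/2 = 2.62087.
So far: 57.9871.
k=1: B_{2}/(2)! × [f^{(1)}(27) − f^{(1)}(7)] = 1/12 × (0.0370370 − 0.142857) = -0.00881834.
Running total after k=1: 57.9783.
k=2: B_{4}/(4)! × [f^{(3)}(27) − f^{(3)}(7)] = −1/720 × (0.000101611 − 0.00583090) = 7.95735e-06.
Running total after k=2: 57.9783.
k=3: B_{6}/(6)! × [f^{(5)}(27) − f^{(5)}(7)] = 1/30240 × (1.67260e-06 − 0.00142798) = -4.71661e-08.

S_3 ≈ 57.9783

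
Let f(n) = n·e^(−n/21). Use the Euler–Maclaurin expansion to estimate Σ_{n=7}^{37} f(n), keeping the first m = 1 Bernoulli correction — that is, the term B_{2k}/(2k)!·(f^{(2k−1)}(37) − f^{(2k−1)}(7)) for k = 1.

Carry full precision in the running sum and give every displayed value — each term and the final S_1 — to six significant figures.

∫_7^37 x·e^(−x/21) dx evaluates to 212.169.
½[f(7) + f(37)] = ½[5.01572 + 6.35355] = 5.68463.
So far: 217.853.
k=1: B_{2}/(2)! × [f^{(1)}(37) − f^{(1)}(7)] = 1/12 × (-0.130832 − 0.477688) = -0.0507100.

S_1 ≈ 217.802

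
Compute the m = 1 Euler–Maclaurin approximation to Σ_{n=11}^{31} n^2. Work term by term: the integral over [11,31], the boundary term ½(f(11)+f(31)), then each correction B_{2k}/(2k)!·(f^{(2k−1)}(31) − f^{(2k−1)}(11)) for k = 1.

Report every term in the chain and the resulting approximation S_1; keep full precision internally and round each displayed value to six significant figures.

Integral: ∫_11^31 x^2 dx = 9486.67.
Boundary: ½(f(11) + f(31)) = ½(121.000 + 961.000) = 541.000.
Running total after boundary: 10027.7.
k=1: B_{2}/(2)! × [f^{(1)}(31) − f^{(1)}(11)] = 1/12 × (62.0000 − 22.0000) = 3.33333.

S_1 ≈ 10031.0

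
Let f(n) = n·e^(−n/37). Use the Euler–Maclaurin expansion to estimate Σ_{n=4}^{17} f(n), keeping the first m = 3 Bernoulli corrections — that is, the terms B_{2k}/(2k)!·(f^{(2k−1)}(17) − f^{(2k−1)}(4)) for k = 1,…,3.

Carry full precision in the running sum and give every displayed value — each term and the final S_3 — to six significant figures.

Integral: ∫_4^17 x·e^(−x/37) dx = 99.5672.
Boundary: ½(f(4) + f(17)) = ½(3.59012 + 10.7376) = 7.16387.
Integral + boundary = 106.731.
Correction k=1: B_{2}/2! · (f^{(1)}(17) − f^{(1)}(4)) = 1/12 · (0.341419 − 0.800500) = -0.0382568.
Partial sum through k=1: 106.693.
Correction k=2: B_{4}/4! · (f^{(3)}(17) − f^{(3)}(4)) = −1/720 · (0.00117215 − 0.00189595) = 1.00529e-06.
Partial sum through k=2: 106.693.
Correction k=3: B_{6}/6! · (f^{(5)}(17) − f^{(5)}(4)) = 1/30240 · (1.53024e-06 − 2.34271e-06) = -2.68675e-11.

S_3 ≈ 106.693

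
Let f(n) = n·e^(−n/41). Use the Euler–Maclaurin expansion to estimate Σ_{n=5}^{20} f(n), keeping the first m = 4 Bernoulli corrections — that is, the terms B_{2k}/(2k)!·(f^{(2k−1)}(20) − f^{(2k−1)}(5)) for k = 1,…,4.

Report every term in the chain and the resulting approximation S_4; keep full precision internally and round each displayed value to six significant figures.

The integral term ∫_5^20 x·e^(−x/41) dx = 133.926.
½[f(5) + f(20)] = ½[4.42596 + 12.2795] = 8.35271.
Integral + boundary = 142.278.
Correction k=1: B_{2}/2! · (f^{(1)}(20) − f^{(1)}(5)) = 1/12 · (0.314474 − 0.777241) = -0.0385640.
Partial sum through k=1: 142.240.
Correction k=2: B_{4}/4! · (f^{(3)}(20) − f^{(3)}(5)) = −1/720 · (0.000917560 − 0.00151554) = 8.30529e-07.
Partial sum through k=2: 142.240.
Correction k=3: B_{6}/6! · (f^{(5)}(20) − f^{(5)}(5)) = 1/30240 · (9.80396e-07 − 1.52809e-06) = -1.81115e-11.
Partial sum through k=3: 142.240.
Correction k=4: B_{8}/8! · (f^{(7)}(20) − f^{(7)}(5)) = −1/1209600 · (8.41731e-10 − 1.28174e-09) = 3.63763e-16.

S_4 ≈ 142.240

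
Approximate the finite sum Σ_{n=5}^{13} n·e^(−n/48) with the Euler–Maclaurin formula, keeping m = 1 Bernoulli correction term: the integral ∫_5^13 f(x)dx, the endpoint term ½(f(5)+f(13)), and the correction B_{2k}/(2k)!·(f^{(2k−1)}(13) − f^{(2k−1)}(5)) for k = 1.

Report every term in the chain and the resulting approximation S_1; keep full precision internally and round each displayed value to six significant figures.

S_1 ≈ 66.2114

Integral: ∫_5^13 x·e^(−x/48) dx = 59.0218.
Endpoint term: (f(5) + f(13))/2 = (4.50538 + 9.91567)/2 = 7.21052.
Integral + boundary = 66.2323.
Order-1 term: 1/12 · (0.556167 − 0.807213) = -0.0209205.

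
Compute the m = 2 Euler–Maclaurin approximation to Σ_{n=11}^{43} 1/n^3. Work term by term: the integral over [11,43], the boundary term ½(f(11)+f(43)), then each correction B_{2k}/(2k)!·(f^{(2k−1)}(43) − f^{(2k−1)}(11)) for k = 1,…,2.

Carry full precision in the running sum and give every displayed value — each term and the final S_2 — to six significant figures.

∫_11^43 1/x^3 dx evaluates to 0.00386181.
½[f(11) + f(43)] = ½[0.000751315 + 1.25775e-05] = 0.000381946.
Running total after boundary: 0.00424376.
k=1: B_{2}/(2)! × [f^{(1)}(43) − f^{(1)}(11)] = 1/12 × (-8.77501e-07 − (-0.000204904)) = 1.70022e-05.
Partial sum through k=1: 0.00426076.
k=2: B_{4}/(4)! × [f^{(3)}(43) − f^{(3)}(11)] = −1/720 × (-9.49162e-09 − (-3.38684e-05)) = -4.70263e-08.

S_2 ≈ 0.00426072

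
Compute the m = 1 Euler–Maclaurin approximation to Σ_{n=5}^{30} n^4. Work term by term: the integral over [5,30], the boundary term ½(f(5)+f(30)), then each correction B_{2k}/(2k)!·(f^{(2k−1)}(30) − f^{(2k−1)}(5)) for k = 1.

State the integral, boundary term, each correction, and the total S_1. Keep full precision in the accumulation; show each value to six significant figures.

S_1 ≈ 5.27365e+06

∫_5^30 x^4 dx evaluates to 4.85938e+06.
Boundary: ½(f(5) + f(30)) = ½(625.000 + 810000) = 405312.
Running total after boundary: 5.26469e+06.
Order-1 term: 1/12 · (108000 − 500.000) = 8958.33.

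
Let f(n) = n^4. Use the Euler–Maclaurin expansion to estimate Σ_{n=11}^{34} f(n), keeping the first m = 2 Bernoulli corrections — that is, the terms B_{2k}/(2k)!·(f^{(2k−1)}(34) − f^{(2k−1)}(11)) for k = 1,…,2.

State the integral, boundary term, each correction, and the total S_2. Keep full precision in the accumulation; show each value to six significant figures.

S_2 ≈ 9.74302e+06

Integral: ∫_11^34 x^4 dx = 9.05487e+06.
Boundary: ½(f(11) + f(34)) = ½(14641.0 + 1.33634e+06) = 675488.
Running total after boundary: 9.73036e+06.
k=1: B_{2}/(2)! × [f^{(1)}(34) − f^{(1)}(11)] = 1/12 × (157216 − 5324.00) = 12657.7.
After k=1: 9.74302e+06.
k=2: B_{4}/(4)! × [f^{(3)}(34) − f^{(3)}(11)] = −1/720 × (816.000 − 264.000) = -0.766667.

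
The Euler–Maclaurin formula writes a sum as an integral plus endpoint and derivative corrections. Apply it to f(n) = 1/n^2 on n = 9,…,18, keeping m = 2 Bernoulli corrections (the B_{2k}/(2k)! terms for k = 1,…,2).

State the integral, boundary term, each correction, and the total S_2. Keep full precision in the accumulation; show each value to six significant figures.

∫_9^18 1/x^2 dx evaluates to 0.0555556.
½[f(9) + f(18)] = ½[0.0123457 + 0.00308642] = 0.00771605.
Integral + boundary = 0.0632716.
Order-1 term: 1/12 · (-0.000342936 − (-0.00274348)) = 0.000200046.
Running total after k=1: 0.0634717.
Order-2 term: −1/720 · (-1.27013e-05 − (-0.000406442)) = -5.46862e-07.

S_2 ≈ 0.0634711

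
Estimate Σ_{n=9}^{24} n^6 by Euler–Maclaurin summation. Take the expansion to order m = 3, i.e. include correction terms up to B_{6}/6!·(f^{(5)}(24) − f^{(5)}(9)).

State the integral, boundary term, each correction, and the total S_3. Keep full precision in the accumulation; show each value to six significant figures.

∫_9^24 x^6 dx evaluates to 6.54527e+08.
Boundary: ½(f(9) + f(24)) = ½(531441 + 1.91103e+08) = 9.58172e+07.
Integral + boundary = 7.50344e+08.
Order-1 term: 1/12 · (4.77757e+07 − 354294) = 3.95179e+06.
Partial sum through k=1: 7.54296e+08.
Order-2 term: −1/720 · (1.65888e+06 − 87480.0) = -2182.50.
Partial sum through k=2: 7.54294e+08.
Order-3 term: 1/30240 · (17280.0 − 6480.00) = 0.357143.

S_3 ≈ 7.54294e+08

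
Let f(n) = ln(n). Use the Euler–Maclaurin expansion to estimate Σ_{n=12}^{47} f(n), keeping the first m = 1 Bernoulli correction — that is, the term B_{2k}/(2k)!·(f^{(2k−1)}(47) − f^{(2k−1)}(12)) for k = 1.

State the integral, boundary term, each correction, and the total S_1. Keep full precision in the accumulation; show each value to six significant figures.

Integral: ∫_12^47 ln(x) dx = 116.138.
Endpoint term: (f(12) + f(47))/2 = (2.48491 + 3.85015)/2 = 3.16753.
Integral + boundary = 119.306.
k=1: B_{2}/(2)! × [f^{(1)}(47) − f^{(1)}(12)] = 1/12 × (0.0212766 − 0.0833333) = -0.00517139.

S_1 ≈ 119.300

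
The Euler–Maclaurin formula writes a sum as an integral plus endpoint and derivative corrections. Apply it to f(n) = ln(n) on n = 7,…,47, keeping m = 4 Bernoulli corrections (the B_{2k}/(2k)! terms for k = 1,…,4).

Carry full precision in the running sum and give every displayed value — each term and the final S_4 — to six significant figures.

Integral: ∫_7^47 ln(x) dx = 127.336.
½[f(7) + f(47)] = ½[1.94591 + 3.85015] = 2.89803.
Running total after boundary: 130.234.
Correction k=1: B_{2}/2! · (f^{(1)}(47) − f^{(1)}(7)) = 1/12 · (0.0212766 − 0.142857) = -0.0101317.
Running total after k=1: 130.223.
Correction k=2: B_{4}/4! · (f^{(3)}(47) − f^{(3)}(7)) = −1/720 · (1.92636e-05 − 0.00583090) = 8.07172e-06.
Running total after k=2: 130.223.
Correction k=3: B_{6}/6! · (f^{(5)}(47) − f^{(5)}(7)) = 1/30240 · (1.04646e-07 − 0.00142798) = -4.72180e-08.
Running total after k=3: 130.223.
Correction k=4: B_{8}/8! · (f^{(7)}(47) − f^{(7)}(7)) = −1/1209600 · (1.42117e-09 − 0.000874271) = 7.22776e-10.

S_4 ≈ 130.223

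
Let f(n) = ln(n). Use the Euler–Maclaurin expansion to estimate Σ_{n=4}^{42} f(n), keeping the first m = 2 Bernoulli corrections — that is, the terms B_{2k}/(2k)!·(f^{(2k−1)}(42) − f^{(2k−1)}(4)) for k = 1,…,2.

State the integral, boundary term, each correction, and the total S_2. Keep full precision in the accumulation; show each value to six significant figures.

S_2 ≈ 115.980

∫_4^42 ln(x) dx evaluates to 113.437.
Endpoint term: (f(4) + f(42))/2 = (1.38629 + 3.73767)/2 = 2.56198.
Integral + boundary = 115.999.
Order-1 term: 1/12 · (0.0238095 − 0.250000) = -0.0188492.
Running total after k=1: 115.980.
Order-2 term: −1/720 · (2.69949e-05 − 0.0312500) = 4.33653e-05.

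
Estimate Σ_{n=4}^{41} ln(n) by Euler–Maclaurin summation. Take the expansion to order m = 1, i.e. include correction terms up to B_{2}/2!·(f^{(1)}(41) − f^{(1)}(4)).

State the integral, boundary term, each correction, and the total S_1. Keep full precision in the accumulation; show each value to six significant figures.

∫_4^41 ln(x) dx evaluates to 109.711.
Boundary: ½(f(4) + f(41)) = ½(1.38629 + 3.71357) = 2.54993.
Integral + boundary = 112.261.
k=1: B_{2}/(2)! × [f^{(1)}(41) − f^{(1)}(4)] = 1/12 × (0.0243902 − 0.250000) = -0.0188008.

S_1 ≈ 112.242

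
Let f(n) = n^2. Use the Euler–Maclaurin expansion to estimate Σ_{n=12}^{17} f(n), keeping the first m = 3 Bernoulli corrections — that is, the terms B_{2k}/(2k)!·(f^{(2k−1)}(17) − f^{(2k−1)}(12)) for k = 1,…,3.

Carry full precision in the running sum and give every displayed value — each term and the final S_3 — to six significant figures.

S_3 ≈ 1279.00

Integral: ∫_12^17 x^2 dx = 1061.67.
½[f(12) + f(17)] = ½[144.000 + 289.000] = 216.500.
Integral + boundary = 1278.17.
Order-1 term: 1/12 · (34.0000 − 24.0000) = 0.833333.
After k=1: 1279.00.
Order-2 term: −1/720 · (0.00000 − 0.00000) = 0.00000.
After k=2: 1279.00.
Order-3 term: 1/30240 · (0.00000 − 0.00000) = 0.00000.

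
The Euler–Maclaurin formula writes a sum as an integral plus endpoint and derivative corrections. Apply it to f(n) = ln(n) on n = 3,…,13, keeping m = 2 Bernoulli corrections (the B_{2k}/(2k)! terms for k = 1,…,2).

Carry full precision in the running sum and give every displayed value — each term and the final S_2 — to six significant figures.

The integral term ∫_3^13 ln(x) dx = 20.0485.
½[f(3) + f(13)] = ½[1.09861 + 2.56495] = 1.83178.
Integral + boundary = 21.8803.
Correction k=1: B_{2}/2! · (f^{(1)}(13) − f^{(1)}(3)) = 1/12 · (0.0769231 − 0.333333) = -0.0213675.
Running total after k=1: 21.8589.
Correction k=2: B_{4}/4! · (f^{(3)}(13) − f^{(3)}(3)) = −1/720 · (0.000910332 − 0.0740741) = 0.000101616.

S_2 ≈ 21.8590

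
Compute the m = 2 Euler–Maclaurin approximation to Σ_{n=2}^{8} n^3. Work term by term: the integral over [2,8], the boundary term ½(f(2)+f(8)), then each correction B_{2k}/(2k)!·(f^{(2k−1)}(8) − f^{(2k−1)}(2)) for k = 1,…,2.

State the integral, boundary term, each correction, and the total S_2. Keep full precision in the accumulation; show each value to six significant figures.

S_2 ≈ 1295.00

The integral term ∫_2^8 x^3 dx = 1020.00.
½[f(2) + f(8)] = ½[8.00000 + 512.000] = 260.000.
So far: 1280.00.
k=1: B_{2}/(2)! × [f^{(1)}(8) − f^{(1)}(2)] = 1/12 × (192.000 − 12.0000) = 15.0000.
After k=1: 1295.00.
k=2: B_{4}/(4)! × [f^{(3)}(8) − f^{(3)}(2)] = −1/720 × (6.00000 − 6.00000) = 0.00000.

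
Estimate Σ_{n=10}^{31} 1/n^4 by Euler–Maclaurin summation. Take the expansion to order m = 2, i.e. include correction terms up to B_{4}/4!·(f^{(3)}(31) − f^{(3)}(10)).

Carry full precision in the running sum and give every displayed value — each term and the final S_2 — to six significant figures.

∫_10^31 1/x^4 dx evaluates to 0.000322144.
Boundary: ½(f(10) + f(31)) = ½(0.000100000 + 1.08281e-06) = 5.05414e-05.
Running total after boundary: 0.000372686.
Correction k=1: B_{2}/2! · (f^{(1)}(31) − f^{(1)}(10)) = 1/12 · (-1.39718e-07 − (-4.00000e-05)) = 3.32169e-06.
After k=1: 0.000376007.
Correction k=2: B_{4}/4! · (f^{(3)}(31) − f^{(3)}(10)) = −1/720 · (-4.36164e-09 − (-1.20000e-05)) = -1.66606e-08.

S_2 ≈ 0.000375991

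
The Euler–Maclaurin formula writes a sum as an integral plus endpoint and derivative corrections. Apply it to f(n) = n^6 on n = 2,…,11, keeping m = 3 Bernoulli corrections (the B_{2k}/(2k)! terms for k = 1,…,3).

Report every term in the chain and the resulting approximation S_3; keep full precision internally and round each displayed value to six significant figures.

S_3 ≈ 3.74996e+06

∫_2^11 x^6 dx evaluates to 2.78386e+06.
Endpoint term: (f(2) + f(11))/2 = (64.0000 + 1.77156e+06)/2 = 885812.
Running total after boundary: 3.66968e+06.
Correction k=1: B_{2}/2! · (f^{(1)}(11) − f^{(1)}(2)) = 1/12 · (966306 − 192.000) = 80509.5.
After k=1: 3.75019e+06.
Correction k=2: B_{4}/4! · (f^{(3)}(11) − f^{(3)}(2)) = −1/720 · (159720 − 960.000) = -220.500.
After k=2: 3.74996e+06.
Correction k=3: B_{6}/6! · (f^{(5)}(11) − f^{(5)}(2)) = 1/30240 · (7920.00 − 1440.00) = 0.214286.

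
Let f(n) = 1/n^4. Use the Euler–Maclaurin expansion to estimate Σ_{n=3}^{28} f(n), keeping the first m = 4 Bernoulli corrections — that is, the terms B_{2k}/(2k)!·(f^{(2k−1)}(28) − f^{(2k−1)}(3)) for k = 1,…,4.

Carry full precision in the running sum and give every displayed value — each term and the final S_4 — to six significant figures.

S_4 ≈ 0.0198081

The integral term ∫_3^28 1/x^4 dx = 0.0123305.
Boundary: ½(f(3) + f(28)) = ½(0.0123457 + 1.62693e-06) = 0.00617365.
Integral + boundary = 0.0185041.
k=1: B_{2}/(2)! × [f^{(1)}(28) − f^{(1)}(3)] = 1/12 × (-2.32418e-07 − (-0.0164609)) = 0.00137172.
Running total after k=1: 0.0198759.
k=2: B_{4}/(4)! × [f^{(3)}(28) − f^{(3)}(3)] = −1/720 × (-8.89355e-09 − (-0.0548697)) = -7.62079e-05.
Running total after k=2: 0.0197997.
k=3: B_{6}/(6)! × [f^{(5)}(28) − f^{(5)}(3)] = 1/30240 × (-6.35253e-10 − (-0.341411)) = 1.12901e-05.
Running total after k=3: 0.0198110.
k=4: B_{8}/(8)! × [f^{(7)}(28) − f^{(7)}(3)] = −1/1209600 × (-7.29245e-11 − (-3.41411)) = -2.82251e-06.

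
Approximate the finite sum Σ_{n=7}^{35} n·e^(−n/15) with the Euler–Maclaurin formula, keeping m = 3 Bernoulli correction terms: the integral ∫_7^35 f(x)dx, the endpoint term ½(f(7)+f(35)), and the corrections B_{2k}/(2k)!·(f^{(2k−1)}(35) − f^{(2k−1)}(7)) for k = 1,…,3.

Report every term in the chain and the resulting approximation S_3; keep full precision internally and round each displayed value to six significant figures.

S_3 ≈ 138.064

Integral: ∫_7^35 x·e^(−x/15) dx = 134.210.
Boundary: ½(f(7) + f(35)) = ½(4.38962 + 3.39402) = 3.89182.
Integral + boundary = 138.102.
Order-1 term: 1/12 · (-0.129296 − 0.334448) = -0.0386453.
Running total after k=1: 138.064.
Order-2 term: −1/720 · (0.000287324 − 0.00706056) = 9.40727e-06.
Running total after k=2: 138.064.
Order-3 term: 1/30240 · (5.10799e-06 − 5.61542e-05) = -1.68803e-09.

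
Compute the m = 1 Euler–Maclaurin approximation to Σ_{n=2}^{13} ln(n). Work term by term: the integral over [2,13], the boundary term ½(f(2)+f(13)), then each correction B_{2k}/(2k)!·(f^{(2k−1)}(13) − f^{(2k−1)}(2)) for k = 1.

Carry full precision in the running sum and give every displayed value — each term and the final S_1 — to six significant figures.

S_1 ≈ 22.5518

∫_2^13 ln(x) dx evaluates to 20.9580.
½[f(2) + f(13)] = ½[0.693147 + 2.56495] = 1.62905.
Running total after boundary: 22.5871.
k=1: B_{2}/(2)! × [f^{(1)}(13) − f^{(1)}(2)] = 1/12 × (0.0769231 − 0.500000) = -0.0352564.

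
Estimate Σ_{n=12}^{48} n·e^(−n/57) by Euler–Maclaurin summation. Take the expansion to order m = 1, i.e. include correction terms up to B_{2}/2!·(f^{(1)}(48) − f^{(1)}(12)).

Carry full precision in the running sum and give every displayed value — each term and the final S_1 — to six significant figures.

Integral: ∫_12^48 x·e^(−x/57) dx = 607.997.
Endpoint term: (f(12) + f(48))/2 = (9.72189 + 20.6785)/2 = 15.2002.
So far: 623.197.
k=1: B_{2}/(2)! × [f^{(1)}(48) − f^{(1)}(12)] = 1/12 × (0.0680215 − 0.639598) = -0.0476314.

S_1 ≈ 623.149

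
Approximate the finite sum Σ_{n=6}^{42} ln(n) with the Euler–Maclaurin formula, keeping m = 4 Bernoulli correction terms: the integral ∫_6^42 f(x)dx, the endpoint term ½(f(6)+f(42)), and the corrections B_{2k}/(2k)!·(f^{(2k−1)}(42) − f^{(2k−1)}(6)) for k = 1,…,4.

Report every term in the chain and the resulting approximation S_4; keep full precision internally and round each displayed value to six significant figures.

S_4 ≈ 112.984

The integral term ∫_6^42 ln(x) dx = 110.232.
Boundary: ½(f(6) + f(42)) = ½(1.79176 + 3.73767) = 2.76471.
Running total after boundary: 112.996.
Correction k=1: B_{2}/2! · (f^{(1)}(42) − f^{(1)}(6)) = 1/12 · (0.0238095 − 0.166667) = -0.0119048.
After k=1: 112.984.
Correction k=2: B_{4}/4! · (f^{(3)}(42) − f^{(3)}(6)) = −1/720 · (2.69949e-05 − 0.00925926) = 1.28226e-05.
After k=2: 112.984.
Correction k=3: B_{6}/6! · (f^{(5)}(42) − f^{(5)}(6)) = 1/30240 · (1.83639e-07 − 0.00308642) = -1.02058e-07.
After k=3: 112.984.
Correction k=4: B_{8}/8! · (f^{(7)}(42) − f^{(7)}(6)) = −1/1209600 · (3.12311e-09 − 0.00257202) = 2.12633e-09.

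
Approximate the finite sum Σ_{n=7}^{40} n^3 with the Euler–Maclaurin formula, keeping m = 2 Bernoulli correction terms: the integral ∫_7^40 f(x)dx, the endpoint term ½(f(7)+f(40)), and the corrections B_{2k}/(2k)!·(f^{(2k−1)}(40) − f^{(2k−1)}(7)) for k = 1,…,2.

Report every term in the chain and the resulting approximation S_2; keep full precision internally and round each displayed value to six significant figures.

S_2 ≈ 671959

∫_7^40 x^3 dx evaluates to 639400.
Endpoint term: (f(7) + f(40))/2 = (343.000 + 64000.0)/2 = 32171.5.
Integral + boundary = 671571.
k=1: B_{2}/(2)! × [f^{(1)}(40) − f^{(1)}(7)] = 1/12 × (4800.00 − 147.000) = 387.750.
Partial sum through k=1: 671959.
k=2: B_{4}/(4)! × [f^{(3)}(40) − f^{(3)}(7)] = −1/720 × (6.00000 − 6.00000) = 0.00000.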